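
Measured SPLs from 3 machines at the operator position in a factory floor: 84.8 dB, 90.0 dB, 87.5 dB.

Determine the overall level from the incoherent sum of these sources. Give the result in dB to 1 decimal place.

Converting to relative power and adding: 10^(84.8/10) + 10^(90.0/10) + 10^(87.5/10) = 1.864e+09.
Combined level = 10 log₁₀(1.864e+09) = 92.7 dB.

92.7 dB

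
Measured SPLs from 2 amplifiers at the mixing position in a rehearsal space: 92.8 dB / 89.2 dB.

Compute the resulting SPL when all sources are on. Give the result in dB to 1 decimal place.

Σ 10^(Lᵢ/10) = 2.737e+09.
L_total = 10·log₁₀(2.737e+09) = 94.4 dB.

94.4 dB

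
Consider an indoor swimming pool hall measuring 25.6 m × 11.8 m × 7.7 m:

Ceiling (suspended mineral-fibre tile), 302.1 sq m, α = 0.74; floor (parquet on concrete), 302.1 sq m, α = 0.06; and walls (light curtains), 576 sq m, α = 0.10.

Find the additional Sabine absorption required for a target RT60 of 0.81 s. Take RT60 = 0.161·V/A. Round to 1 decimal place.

Summing Sᵢαᵢ: 223.554 + 18.126 + 57.600 → A₁ = 299.280 sabins.
For T = 0.81 s, need A₂ = 0.161·V/T = 0.161·2326.016/0.81 = 462.332 sabins.
Additional absorption ΔA = 462.332 − 299.280 = 163.1 sabins.

163.1 sabins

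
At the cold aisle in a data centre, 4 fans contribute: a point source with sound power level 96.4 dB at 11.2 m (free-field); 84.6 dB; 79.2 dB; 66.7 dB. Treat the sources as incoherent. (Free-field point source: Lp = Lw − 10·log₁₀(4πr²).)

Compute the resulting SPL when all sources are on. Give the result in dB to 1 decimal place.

Source at 11.2 m: Lp = 96.4 − 10·log₁₀(4π·11.2²) = 96.4 − 10·log₁₀(1576.326) = 64.4 dB.
Converting to relative power and adding: 10^(64.4/10) + 10^(84.6/10) + 10^(79.2/10) + 10^(66.7/10) = 3.79e+08.
Back to dB: 10·log₁₀ Σ = 85.8 dB.

85.8 dB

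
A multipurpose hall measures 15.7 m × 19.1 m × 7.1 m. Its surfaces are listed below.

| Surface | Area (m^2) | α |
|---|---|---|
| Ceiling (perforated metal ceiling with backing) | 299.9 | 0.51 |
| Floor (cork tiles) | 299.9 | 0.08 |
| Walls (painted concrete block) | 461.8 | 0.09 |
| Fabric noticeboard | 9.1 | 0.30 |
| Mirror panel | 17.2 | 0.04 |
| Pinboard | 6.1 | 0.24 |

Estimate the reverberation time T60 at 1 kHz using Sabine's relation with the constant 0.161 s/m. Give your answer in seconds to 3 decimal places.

Summing Sᵢαᵢ: 152.949 + 23.992 + 41.562 + 2.730 + 0.688 + 1.464 → A = 223.385 sabins.
V = 15.7·19.1·7.1 = 2129.077 m³.
Sabine: RT60 = 0.161 × 2129.077 / 223.385 = 1.534 s.

1.534 s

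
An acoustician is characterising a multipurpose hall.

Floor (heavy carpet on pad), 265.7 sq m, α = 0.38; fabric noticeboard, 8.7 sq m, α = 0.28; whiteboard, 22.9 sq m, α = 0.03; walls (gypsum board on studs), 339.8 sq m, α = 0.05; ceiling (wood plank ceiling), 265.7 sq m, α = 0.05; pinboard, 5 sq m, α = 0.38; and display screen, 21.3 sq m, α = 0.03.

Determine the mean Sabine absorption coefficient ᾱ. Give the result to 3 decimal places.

0.147

Total surface area S = 929.1 sq m.
A = 265.7·0.38 + 8.7·0.28 + 22.9·0.03 + 339.8·0.05 + 265.7·0.05 + 5·0.38 + 21.3·0.03 = 136.903 sabins.
ᾱ = 136.903 / 929.1 = 0.147.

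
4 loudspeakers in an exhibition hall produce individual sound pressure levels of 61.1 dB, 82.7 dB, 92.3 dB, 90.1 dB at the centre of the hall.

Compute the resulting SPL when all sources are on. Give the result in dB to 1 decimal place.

94.6 dB

Sum in the linear (power) domain: Σ 10^(Lᵢ/10) = 10^(61.1/10) + 10^(82.7/10) + 10^(92.3/10) + 10^(90.1/10) = 2.909e+09.
Combined level = 10 log₁₀(2.909e+09) = 94.6 dB.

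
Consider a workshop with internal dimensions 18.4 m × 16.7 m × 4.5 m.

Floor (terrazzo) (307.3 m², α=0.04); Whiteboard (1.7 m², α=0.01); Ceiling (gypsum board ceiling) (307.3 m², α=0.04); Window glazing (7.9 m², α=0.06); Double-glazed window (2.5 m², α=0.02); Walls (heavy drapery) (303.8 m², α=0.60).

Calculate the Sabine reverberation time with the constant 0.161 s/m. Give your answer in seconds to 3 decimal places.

1.073 s

Summing Sᵢαᵢ: 12.292 + 0.017 + 12.292 + 0.474 + 0.050 + 182.280 → A = 207.405 sabins.
Volume V = 18.4 × 16.7 × 4.5 = 1382.76 m³.
RT60 = 0.161 · V / A = 0.161 × 1382.76 / 207.405 = 1.073 s.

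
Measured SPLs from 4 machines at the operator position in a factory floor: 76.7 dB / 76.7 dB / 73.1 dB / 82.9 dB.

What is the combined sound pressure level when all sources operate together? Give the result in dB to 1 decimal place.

Sum in the linear (power) domain: Σ 10^(Lᵢ/10) = 10^(76.7/10) + 10^(76.7/10) + 10^(73.1/10) + 10^(82.9/10) = 3.089e+08.
L_total = 10·log₁₀(3.089e+08) = 84.9 dB.

84.9 dB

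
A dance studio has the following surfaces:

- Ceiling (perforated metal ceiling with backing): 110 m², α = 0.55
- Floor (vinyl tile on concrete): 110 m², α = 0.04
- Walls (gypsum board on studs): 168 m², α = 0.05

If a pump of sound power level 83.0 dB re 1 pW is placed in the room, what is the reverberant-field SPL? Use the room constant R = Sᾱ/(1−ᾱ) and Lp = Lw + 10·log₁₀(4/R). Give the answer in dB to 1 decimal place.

69.5 dB

Σ(Sᵢαᵢ) = 110·0.55 + 110·0.04 + 168·0.05 = 73.300; total area S = 388.0 m².
ᾱ = 73.300/388.0 = 0.1889; R = Sᾱ/(1−ᾱ) = 73.300/(1−0.1889) = 90.371 m².
Lp = 83.0 + 10·log₁₀(4/90.371) = 83.0 + (-13.54) = 69.5 dB.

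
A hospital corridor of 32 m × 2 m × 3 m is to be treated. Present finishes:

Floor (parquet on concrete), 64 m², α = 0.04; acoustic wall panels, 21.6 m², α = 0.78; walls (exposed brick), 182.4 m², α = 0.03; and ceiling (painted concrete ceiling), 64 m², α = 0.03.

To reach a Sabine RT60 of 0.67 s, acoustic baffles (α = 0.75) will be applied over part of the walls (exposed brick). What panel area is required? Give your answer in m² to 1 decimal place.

Summing Sᵢαᵢ: 2.560 + 16.848 + 5.472 + 1.920 → A₁ = 26.800 sabins.
Required A₂ = 0.161·192/0.67 = 46.137 sabins.
ΔA needed = 46.137 − 26.800 = 19.337 sabins.
Net gain per m²: Δα = 0.75 − 0.03 = 0.72.
Area = ΔA/Δα = 19.337/0.72 = 26.9 m².

26.9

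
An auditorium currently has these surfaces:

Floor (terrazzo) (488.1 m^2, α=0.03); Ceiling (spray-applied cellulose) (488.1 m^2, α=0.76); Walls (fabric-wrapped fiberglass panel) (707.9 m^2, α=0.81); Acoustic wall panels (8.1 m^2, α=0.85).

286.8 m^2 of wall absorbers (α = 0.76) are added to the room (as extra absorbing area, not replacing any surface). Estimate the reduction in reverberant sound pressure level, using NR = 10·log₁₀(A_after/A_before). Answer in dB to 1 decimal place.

0.9 dB

Summing Sᵢαᵢ: 14.643 + 370.956 + 573.399 + 6.885 → A_before = 965.883 sabins.
Treatment contributes 286.8·0.76 = 217.968 sabins.
New total A_after = 1183.851 sabins.
NR = 10·log₁₀(1183.851/965.883) = 0.9 dB.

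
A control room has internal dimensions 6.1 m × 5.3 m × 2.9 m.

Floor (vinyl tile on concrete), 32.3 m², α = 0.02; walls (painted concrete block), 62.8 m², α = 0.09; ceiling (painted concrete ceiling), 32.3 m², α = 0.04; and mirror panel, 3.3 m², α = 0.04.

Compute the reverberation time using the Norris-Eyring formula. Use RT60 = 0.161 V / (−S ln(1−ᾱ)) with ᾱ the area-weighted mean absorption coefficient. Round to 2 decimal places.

1.90 sec

S = Σ Sᵢ = 130.7 m².
Absorption A = 32.3×0.02 + 62.8×0.09 + 32.3×0.04 + 3.3×0.04 = 7.722 sabins.
Mean coefficient ᾱ = A/S = 0.0591.
Eyring denominator: −S ln(1−ᾱ) = 7.962.
V = 6.1 × 5.3 × 2.9 = 93.757 m³.
RT60 = 0.161 × 93.757 / 7.962 = 1.90 s.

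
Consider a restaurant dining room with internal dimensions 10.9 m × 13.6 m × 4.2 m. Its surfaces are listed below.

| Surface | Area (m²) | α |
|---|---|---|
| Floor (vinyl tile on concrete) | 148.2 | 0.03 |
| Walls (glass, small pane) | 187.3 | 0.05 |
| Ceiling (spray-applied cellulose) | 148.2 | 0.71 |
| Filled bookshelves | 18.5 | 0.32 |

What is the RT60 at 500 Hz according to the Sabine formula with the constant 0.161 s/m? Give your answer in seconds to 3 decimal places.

0.802 s

Total absorption A = 148.2×0.03 + 187.3×0.05 + 148.2×0.71 + 18.5×0.32
  = 4.446 + 9.365 + 105.222 + 5.920 = 124.953 m² sabins.
Volume V = 10.9 × 13.6 × 4.2 = 622.608 m³.
Sabine: RT60 = 0.161 × 622.608 / 124.953 = 0.802 s.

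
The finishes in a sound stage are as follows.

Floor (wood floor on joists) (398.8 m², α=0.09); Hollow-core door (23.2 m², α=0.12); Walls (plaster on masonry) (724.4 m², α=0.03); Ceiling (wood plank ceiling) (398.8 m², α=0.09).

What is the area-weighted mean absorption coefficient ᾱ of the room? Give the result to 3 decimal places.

0.062

S = Σ Sᵢ = 398.8 + 23.2 + 724.4 + 398.8 = 1545.2 m².
A = 398.8*0.09 + 23.2*0.12 + 724.4*0.03 + 398.8*0.09 = 96.300 sabins.
ᾱ = 96.300 / 1545.2 = 0.062.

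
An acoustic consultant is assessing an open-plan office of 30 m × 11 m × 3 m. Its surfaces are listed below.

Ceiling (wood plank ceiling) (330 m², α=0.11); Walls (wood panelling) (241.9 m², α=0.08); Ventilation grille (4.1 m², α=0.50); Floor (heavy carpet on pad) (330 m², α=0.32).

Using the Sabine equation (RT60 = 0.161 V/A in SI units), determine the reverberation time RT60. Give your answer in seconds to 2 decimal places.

A = Σ Sᵢαᵢ = 330×0.11 + 241.9×0.08 + 4.1×0.50 + 330×0.32 = 163.302 sabins.
Volume V = 30 × 11 × 3 = 990 m³.
T = 0.161 V/A = 0.161·990/163.302 = 0.98 s.

0.98 seconds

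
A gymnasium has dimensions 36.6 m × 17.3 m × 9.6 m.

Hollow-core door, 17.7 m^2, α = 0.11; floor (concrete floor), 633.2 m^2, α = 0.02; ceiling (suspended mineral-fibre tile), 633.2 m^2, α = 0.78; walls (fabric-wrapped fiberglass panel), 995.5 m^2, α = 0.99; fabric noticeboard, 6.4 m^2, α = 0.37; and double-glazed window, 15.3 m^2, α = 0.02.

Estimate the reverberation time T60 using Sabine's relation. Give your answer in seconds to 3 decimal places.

0.654 s

Equivalent absorption area: A = 17.7·0.11 + 633.2·0.02 + 633.2·0.78 + 995.5·0.99 + 6.4·0.37 + 15.3·0.02 = 1496.726 m^2.
Volume V = 36.6 × 17.3 × 9.6 = 6078.528 m³.
T = 0.161 V/A = 0.161·6078.528/1496.726 = 0.654 s.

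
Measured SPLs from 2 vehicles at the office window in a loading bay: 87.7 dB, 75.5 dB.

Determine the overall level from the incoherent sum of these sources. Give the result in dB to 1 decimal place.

88.0 dB

Σ 10^(Lᵢ/10) = 6.243e+08.
Back to dB: 10·log₁₀ Σ = 88.0 dB.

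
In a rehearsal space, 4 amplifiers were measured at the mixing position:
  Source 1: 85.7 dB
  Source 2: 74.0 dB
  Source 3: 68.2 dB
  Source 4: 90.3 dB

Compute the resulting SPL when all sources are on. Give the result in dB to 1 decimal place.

Converting to relative power and adding: 10^(85.7/10) + 10^(74.0/10) + 10^(68.2/10) + 10^(90.3/10) = 1.475e+09.
Combined level = 10 log₁₀(1.475e+09) = 91.7 dB.

91.7 dB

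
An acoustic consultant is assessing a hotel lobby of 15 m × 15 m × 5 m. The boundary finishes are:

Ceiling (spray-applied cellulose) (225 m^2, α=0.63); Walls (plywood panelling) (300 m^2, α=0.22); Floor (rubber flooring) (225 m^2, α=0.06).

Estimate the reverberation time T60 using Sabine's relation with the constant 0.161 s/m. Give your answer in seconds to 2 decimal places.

A = Σ Sᵢαᵢ = 225×0.63 + 300×0.22 + 225×0.06 = 221.250 sabins.
Room volume: 1125 m³.
Sabine: RT60 = 0.161 × 1125 / 221.250 = 0.82 s.

0.82 s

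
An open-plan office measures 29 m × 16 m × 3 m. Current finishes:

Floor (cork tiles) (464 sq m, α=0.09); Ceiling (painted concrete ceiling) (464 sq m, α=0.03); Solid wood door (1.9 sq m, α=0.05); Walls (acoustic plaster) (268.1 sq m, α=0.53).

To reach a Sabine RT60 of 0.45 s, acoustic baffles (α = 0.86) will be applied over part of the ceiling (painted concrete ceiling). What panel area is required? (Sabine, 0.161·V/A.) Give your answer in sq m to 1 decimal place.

361.6

Total absorption A₁ = 464×0.09 + 464×0.03 + 1.9×0.05 + 268.1×0.53
  = 41.760 + 13.920 + 0.095 + 142.093 = 197.868 sq m sabins.
Required A₂ = 0.161·1392/0.45 = 498.027 sabins.
ΔA needed = 498.027 − 197.868 = 300.159 sabins.
Net gain per sq m: Δα = 0.86 − 0.03 = 0.83.
Panel area = 300.159 / 0.83 = 361.6 sq m.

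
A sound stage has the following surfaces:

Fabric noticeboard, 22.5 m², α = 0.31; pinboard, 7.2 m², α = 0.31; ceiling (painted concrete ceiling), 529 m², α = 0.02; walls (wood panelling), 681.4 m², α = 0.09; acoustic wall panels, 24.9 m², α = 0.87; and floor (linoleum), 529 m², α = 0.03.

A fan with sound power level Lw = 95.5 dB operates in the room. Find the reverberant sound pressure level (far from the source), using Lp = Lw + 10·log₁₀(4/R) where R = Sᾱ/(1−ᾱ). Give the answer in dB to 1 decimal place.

80.5 dB

A = 118.646 sabins; S = 1794.0 m².
ᾱ = 118.646/1794.0 = 0.0661; R = Sᾱ/(1−ᾱ) = 118.646/(1−0.0661) = 127.044 m².
Lp = 95.5 + 10·log₁₀(4/127.044) = 95.5 + (-15.02) = 80.5 dB.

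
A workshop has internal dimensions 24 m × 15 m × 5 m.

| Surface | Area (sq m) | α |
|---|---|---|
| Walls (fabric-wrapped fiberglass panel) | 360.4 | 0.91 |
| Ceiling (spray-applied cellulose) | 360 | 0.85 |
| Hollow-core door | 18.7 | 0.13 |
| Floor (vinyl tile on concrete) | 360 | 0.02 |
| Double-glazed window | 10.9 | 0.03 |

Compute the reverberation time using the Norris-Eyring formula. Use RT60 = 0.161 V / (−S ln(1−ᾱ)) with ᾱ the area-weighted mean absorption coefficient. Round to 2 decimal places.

0.30 sec

Total surface area S = 360.4 + 360 + 18.7 + 360 + 10.9 = 1110.0 sq m.
Σ(Sᵢαᵢ) = 360.4×0.91 + 360×0.85 + 18.7×0.13 + 360×0.02 + 10.9×0.03 = 643.922.
ᾱ = 643.922 / 1110.0 = 0.5801.
Eyring denominator: −S ln(1−ᾱ) = 963.190.
V = 24 × 15 × 5 = 1800 m³.
RT60 = 0.161 × 1800 / 963.190 = 0.30 s.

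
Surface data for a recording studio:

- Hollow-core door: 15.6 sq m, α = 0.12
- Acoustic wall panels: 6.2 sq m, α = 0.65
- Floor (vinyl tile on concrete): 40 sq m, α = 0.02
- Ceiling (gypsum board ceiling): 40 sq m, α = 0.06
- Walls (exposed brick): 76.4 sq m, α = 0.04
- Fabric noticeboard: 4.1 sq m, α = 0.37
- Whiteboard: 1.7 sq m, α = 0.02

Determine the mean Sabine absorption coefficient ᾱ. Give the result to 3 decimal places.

0.075

Total surface area S = 184.0 sq m.
Weighted sum Σ Sα = 13.709.
ᾱ = A/S = 0.075.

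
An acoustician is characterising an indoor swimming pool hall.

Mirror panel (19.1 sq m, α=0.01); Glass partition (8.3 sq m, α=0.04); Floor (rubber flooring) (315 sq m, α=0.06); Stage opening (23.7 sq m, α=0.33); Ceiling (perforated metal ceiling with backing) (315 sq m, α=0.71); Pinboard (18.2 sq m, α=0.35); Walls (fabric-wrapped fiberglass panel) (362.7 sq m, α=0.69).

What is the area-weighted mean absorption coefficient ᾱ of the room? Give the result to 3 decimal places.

0.478

Total surface area S = 1062.0 sq m.
Σ(Sᵢαᵢ) = 19.1*0.01 + 8.3*0.04 + 315*0.06 + 23.7*0.33 + 315*0.71 + 18.2*0.35 + 362.7*0.69 = 507.527.
ᾱ = A/S = 0.478.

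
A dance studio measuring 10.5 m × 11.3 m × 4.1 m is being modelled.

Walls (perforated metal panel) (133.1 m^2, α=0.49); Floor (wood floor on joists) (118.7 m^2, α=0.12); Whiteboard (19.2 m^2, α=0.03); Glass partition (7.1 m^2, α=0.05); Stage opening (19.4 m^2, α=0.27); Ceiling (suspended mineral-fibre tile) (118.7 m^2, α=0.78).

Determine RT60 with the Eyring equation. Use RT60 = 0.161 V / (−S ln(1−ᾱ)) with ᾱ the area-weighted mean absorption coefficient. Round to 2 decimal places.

0.34 sec

Total surface area S = 133.1 + 118.7 + 19.2 + 7.1 + 19.4 + 118.7 = 416.2 m^2.
Σ(Sᵢαᵢ) = 133.1×0.49 + 118.7×0.12 + 19.2×0.03 + 7.1×0.05 + 19.4×0.27 + 118.7×0.78 = 178.218.
Mean coefficient ᾱ = A/S = 0.4282.
Eyring denominator: −S ln(1−ᾱ) = 232.642.
V = 10.5 × 11.3 × 4.1 = 486.465 m³.
T = 0.161·V/[−S·ln(1−ᾱ)] = 0.161·486.465/232.642 = 0.34 s.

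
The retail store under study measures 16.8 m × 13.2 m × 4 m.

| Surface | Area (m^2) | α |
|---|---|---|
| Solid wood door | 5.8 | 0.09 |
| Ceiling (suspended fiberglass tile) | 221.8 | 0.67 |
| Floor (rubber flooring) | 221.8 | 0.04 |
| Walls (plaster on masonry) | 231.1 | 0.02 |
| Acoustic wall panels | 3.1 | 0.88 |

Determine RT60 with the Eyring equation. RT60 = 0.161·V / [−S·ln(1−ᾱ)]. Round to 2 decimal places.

Total surface area S = 5.8 + 221.8 + 221.8 + 231.1 + 3.1 = 683.6 m^2.
Σ(Sᵢαᵢ) = 5.8×0.09 + 221.8×0.67 + 221.8×0.04 + 231.1×0.02 + 3.1×0.88 = 165.350.
Mean coefficient ᾱ = A/S = 0.2419.
Eyring denominator: −S ln(1−ᾱ) = 189.316.
V = 16.8 × 13.2 × 4 = 887.04 m³.
T = 0.161·V/[−S·ln(1−ᾱ)] = 0.161·887.04/189.316 = 0.75 s.

0.75 sec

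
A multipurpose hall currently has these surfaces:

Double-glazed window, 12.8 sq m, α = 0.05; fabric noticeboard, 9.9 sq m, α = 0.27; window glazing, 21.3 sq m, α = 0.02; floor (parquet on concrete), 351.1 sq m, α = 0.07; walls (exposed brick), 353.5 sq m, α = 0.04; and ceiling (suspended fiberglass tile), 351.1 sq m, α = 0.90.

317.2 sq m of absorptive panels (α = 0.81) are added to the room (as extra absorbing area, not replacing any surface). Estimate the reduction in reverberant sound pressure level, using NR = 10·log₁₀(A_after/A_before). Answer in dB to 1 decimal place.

2.3 dB

Equivalent absorption area: A_before = 12.8·0.05 + 9.9·0.27 + 21.3·0.02 + 351.1·0.07 + 353.5·0.04 + 351.1·0.90 = 358.446 sq m.
Treatment contributes 317.2·0.81 = 256.932 sabins.
New total A_after = 615.378 sabins.
NR = 10·log₁₀(615.378/358.446) = 2.3 dB.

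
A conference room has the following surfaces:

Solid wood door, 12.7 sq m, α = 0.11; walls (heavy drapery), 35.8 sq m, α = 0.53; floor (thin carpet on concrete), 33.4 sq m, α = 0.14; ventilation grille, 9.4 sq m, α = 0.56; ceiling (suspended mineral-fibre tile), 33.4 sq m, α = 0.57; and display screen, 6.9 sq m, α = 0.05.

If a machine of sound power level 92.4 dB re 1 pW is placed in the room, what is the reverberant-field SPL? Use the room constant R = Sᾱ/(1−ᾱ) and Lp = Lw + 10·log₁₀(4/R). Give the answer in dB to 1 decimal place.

Σ(Sᵢαᵢ) = 12.7·0.11 + 35.8·0.53 + 33.4·0.14 + 9.4·0.56 + 33.4·0.57 + 6.9·0.05 = 49.694; total area S = 131.6 sq m.
ᾱ = 49.694/131.6 = 0.3776; R = Sᾱ/(1−ᾱ) = 49.694/(1−0.3776) = 79.843 sq m.
Lp = 92.4 + 10·log₁₀(4/79.843) = 92.4 + (-13.00) = 79.4 dB.

79.4 dB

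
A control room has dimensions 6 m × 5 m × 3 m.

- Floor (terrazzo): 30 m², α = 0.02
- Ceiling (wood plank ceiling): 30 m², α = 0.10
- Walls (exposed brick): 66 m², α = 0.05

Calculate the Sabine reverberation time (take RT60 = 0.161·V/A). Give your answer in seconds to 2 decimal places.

2.10 sec

Total absorption A = 30*0.02 + 30*0.10 + 66*0.05
  = 0.600 + 3.000 + 3.300 = 6.900 m² sabins.
Volume V = 6 × 5 × 3 = 90 m³.
RT60 = 0.161 · V / A = 0.161 × 90 / 6.900 = 2.10 s.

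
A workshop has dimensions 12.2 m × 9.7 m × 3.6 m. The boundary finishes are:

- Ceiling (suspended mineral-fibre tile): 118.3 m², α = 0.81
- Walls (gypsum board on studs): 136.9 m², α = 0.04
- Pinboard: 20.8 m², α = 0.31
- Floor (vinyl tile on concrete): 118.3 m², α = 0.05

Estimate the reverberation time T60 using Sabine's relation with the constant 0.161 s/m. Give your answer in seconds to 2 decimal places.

0.60 seconds

Equivalent absorption area: A = 118.3×0.81 + 136.9×0.04 + 20.8×0.31 + 118.3×0.05 = 113.662 m².
Volume V = 12.2 × 9.7 × 3.6 = 426.024 m³.
RT60 = 0.161 · V / A = 0.161 × 426.024 / 113.662 = 0.60 s.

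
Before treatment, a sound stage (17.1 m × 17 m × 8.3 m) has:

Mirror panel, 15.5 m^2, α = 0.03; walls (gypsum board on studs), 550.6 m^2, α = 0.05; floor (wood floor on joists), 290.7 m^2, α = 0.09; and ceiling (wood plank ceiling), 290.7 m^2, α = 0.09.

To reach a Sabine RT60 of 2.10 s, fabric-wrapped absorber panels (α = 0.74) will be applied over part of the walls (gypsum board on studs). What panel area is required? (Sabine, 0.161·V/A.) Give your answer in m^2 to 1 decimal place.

151.7

A₁ = Σ Sᵢαᵢ = 15.5*0.03 + 550.6*0.05 + 290.7*0.09 + 290.7*0.09 = 80.321 sabins.
V = 2412.81 m³. Target absorption A₂ = 0.161 × 2412.81 / 2.10 = 184.982 sabins.
ΔA needed = 184.982 − 80.321 = 104.661 sabins.
Each m^2 of panel replacing the walls (gypsum board on studs) adds (0.74 − 0.05) = 0.69 sabins.
Area = ΔA/Δα = 104.661/0.69 = 151.7 m^2.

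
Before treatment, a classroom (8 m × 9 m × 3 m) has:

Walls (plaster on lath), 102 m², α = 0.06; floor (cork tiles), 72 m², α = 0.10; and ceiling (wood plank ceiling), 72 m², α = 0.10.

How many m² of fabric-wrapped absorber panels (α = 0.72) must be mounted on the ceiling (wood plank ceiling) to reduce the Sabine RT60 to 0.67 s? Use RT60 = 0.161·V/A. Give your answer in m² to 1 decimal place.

50.6

Total absorption A₁ = 102·0.06 + 72·0.10 + 72·0.10
  = 6.120 + 7.200 + 7.200 = 20.520 m² sabins.
Required A₂ = 0.161·216/0.67 = 51.904 sabins.
ΔA needed = 51.904 − 20.520 = 31.384 sabins.
Each m² of panel replacing the ceiling (wood plank ceiling) adds (0.72 − 0.10) = 0.62 sabins.
Area = ΔA/Δα = 31.384/0.62 = 50.6 m².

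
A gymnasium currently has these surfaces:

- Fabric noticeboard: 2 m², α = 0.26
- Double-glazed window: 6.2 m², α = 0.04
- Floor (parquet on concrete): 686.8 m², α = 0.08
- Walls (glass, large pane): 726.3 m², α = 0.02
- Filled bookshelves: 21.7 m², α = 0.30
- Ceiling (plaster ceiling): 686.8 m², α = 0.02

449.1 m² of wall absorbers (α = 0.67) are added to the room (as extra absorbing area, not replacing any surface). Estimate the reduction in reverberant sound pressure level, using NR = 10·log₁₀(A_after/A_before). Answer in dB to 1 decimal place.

Summing Sᵢαᵢ: 0.520 + 0.248 + 54.944 + 14.526 + 6.510 + 13.736 → A_before = 90.484 sabins.
Treatment contributes 449.1·0.67 = 300.897 sabins.
New total A_after = 391.381 sabins.
NR = 10·log₁₀(391.381/90.484) = 6.4 dB.

6.4 dB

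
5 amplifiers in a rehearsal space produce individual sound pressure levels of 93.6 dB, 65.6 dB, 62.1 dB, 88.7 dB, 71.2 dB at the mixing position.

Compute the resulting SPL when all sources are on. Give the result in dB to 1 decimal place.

Sum in the linear (power) domain: Σ 10^(Lᵢ/10) = 10^(93.6/10) + 10^(65.6/10) + 10^(62.1/10) + 10^(88.7/10) + 10^(71.2/10) = 3.051e+09.
Back to dB: 10·log₁₀ Σ = 94.8 dB.

94.8 dB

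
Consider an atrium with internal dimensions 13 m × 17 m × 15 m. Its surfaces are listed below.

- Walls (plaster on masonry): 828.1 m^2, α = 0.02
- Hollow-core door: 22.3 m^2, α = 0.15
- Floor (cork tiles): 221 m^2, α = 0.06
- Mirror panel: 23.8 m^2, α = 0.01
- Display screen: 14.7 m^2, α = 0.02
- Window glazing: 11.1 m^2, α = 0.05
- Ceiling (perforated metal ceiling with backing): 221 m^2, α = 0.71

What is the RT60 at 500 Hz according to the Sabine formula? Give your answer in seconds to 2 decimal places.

2.79 s

Summing Sᵢαᵢ: 16.562 + 3.345 + 13.260 + 0.238 + 0.294 + 0.555 + 156.910 → A = 191.164 sabins.
Volume V = 13 × 17 × 15 = 3315 m³.
RT60 = 0.161 · V / A = 0.161 × 3315 / 191.164 = 2.79 s.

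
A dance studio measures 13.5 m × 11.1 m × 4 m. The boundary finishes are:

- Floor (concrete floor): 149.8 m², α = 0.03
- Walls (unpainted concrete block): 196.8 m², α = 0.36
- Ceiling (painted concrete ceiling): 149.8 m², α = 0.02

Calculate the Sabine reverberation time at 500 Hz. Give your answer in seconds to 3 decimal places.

1.232 s

Equivalent absorption area: A = 149.8×0.03 + 196.8×0.36 + 149.8×0.02 = 78.338 m².
V = 13.5·11.1·4 = 599.4 m³.
T = 0.161 V/A = 0.161·599.4/78.338 = 1.232 s.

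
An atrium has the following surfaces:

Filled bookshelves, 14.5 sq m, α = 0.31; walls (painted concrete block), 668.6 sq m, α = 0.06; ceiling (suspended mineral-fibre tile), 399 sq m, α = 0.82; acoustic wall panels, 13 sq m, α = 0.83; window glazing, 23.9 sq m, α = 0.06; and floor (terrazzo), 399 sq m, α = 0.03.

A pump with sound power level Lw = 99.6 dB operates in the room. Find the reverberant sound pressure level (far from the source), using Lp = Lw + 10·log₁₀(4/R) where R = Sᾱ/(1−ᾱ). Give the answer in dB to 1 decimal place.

Σ(Sᵢαᵢ) = 14.5×0.31 + 668.6×0.06 + 399×0.82 + 13×0.83 + 23.9×0.06 + 399×0.03 = 395.985; total area S = 1518.0 sq m.
ᾱ = 0.2609, so room constant R = A/(1−ᾱ) = 535.766 sq m.
Lp = Lw + 10 log₁₀(4/R) = 99.6 -21.27 = 78.3 dB.

78.3 dB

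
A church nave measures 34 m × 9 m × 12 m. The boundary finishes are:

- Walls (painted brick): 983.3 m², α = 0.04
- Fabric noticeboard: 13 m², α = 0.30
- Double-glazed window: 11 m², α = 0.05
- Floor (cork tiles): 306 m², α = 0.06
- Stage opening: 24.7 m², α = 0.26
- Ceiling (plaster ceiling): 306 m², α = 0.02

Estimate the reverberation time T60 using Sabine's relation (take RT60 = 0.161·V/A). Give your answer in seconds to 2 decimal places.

Equivalent absorption area: A = 983.3*0.04 + 13*0.30 + 11*0.05 + 306*0.06 + 24.7*0.26 + 306*0.02 = 74.684 m².
Room volume: 3672 m³.
T = 0.161 V/A = 0.161·3672/74.684 = 7.92 s.

7.92 s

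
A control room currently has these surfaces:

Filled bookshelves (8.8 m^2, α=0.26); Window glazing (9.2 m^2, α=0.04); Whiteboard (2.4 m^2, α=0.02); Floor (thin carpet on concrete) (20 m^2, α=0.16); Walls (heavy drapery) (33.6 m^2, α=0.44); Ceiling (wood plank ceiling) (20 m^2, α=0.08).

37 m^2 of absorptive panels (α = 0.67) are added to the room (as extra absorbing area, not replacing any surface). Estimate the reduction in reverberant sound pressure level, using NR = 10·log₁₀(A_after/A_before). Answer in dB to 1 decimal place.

Equivalent absorption area: A_before = 8.8×0.26 + 9.2×0.04 + 2.4×0.02 + 20×0.16 + 33.6×0.44 + 20×0.08 = 22.288 m^2.
Treatment contributes 37·0.67 = 24.790 sabins.
New total A_after = 47.078 sabins.
NR = 10·log₁₀(47.078/22.288) = 3.2 dB.

3.2 dB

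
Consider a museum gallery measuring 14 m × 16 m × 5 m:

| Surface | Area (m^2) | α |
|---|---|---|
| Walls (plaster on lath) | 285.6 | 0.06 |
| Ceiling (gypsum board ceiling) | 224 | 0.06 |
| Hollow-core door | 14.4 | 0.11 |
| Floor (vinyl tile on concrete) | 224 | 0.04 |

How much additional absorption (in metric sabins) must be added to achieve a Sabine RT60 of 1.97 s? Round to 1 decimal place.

50.4 sabins

Equivalent absorption area: A₁ = 285.6·0.06 + 224·0.06 + 14.4·0.11 + 224·0.04 = 41.120 m^2.
V = 1120 m³. Required absorption A₂ = 0.161 × 1120 / 1.97 = 91.533 sabins.
Shortfall: 91.533 − 41.120 = 50.4 sabins.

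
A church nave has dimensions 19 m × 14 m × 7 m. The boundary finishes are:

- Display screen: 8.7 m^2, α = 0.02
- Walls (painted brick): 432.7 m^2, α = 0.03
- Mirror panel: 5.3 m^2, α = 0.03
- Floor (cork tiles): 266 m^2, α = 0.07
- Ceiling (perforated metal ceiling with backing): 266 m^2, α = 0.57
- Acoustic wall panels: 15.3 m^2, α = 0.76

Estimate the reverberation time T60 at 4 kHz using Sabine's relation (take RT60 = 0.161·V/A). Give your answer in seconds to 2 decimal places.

1.54 sec

A = Σ Sᵢαᵢ = 8.7×0.02 + 432.7×0.03 + 5.3×0.03 + 266×0.07 + 266×0.57 + 15.3×0.76 = 195.182 sabins.
Room volume: 1862 m³.
T = 0.161 V/A = 0.161·1862/195.182 = 1.54 s.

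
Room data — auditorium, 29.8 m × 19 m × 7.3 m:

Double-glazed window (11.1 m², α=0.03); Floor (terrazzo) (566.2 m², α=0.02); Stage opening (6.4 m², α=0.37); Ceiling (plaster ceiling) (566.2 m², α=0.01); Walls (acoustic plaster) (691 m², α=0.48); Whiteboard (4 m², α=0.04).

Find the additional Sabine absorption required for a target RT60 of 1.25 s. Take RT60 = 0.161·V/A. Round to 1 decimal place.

Equivalent absorption area: A₁ = 11.1×0.03 + 566.2×0.02 + 6.4×0.37 + 566.2×0.01 + 691×0.48 + 4×0.04 = 351.527 m².
V = 4133.26 m³. Required absorption A₂ = 0.161 × 4133.26 / 1.25 = 532.364 sabins.
Shortfall: 532.364 − 351.527 = 180.8 sabins.

180.8 sabins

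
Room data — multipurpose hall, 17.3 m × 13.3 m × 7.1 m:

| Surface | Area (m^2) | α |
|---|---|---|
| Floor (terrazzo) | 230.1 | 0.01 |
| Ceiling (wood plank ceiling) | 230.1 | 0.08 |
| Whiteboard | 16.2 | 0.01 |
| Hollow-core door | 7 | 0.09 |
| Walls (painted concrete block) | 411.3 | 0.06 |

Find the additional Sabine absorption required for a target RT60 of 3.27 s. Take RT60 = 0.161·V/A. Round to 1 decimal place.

34.3 sabins

Total absorption A₁ = 230.1×0.01 + 230.1×0.08 + 16.2×0.01 + 7×0.09 + 411.3×0.06
  = 2.301 + 18.408 + 0.162 + 0.630 + 24.678 = 46.179 m^2 sabins.
For T = 3.27 s, need A₂ = 0.161·V/T = 0.161·1633.639/3.27 = 80.433 sabins.
Additional absorption ΔA = 80.433 − 46.179 = 34.3 sabins.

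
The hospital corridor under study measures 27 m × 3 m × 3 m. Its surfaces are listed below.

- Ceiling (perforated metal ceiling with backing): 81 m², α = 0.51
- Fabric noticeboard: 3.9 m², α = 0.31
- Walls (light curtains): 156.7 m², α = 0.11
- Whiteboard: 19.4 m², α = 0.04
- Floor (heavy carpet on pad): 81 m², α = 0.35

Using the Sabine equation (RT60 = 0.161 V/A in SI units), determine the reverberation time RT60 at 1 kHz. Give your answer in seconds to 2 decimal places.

0.44 seconds

A = Σ Sᵢαᵢ = 81*0.51 + 3.9*0.31 + 156.7*0.11 + 19.4*0.04 + 81*0.35 = 88.882 sabins.
Volume V = 27 × 3 × 3 = 243 m³.
T = 0.161 V/A = 0.161·243/88.882 = 0.44 s.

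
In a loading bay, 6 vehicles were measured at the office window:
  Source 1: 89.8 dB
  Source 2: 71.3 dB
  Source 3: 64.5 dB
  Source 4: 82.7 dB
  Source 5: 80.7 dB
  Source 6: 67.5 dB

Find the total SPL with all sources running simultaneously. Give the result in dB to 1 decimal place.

91.1 dB

Σ 10^(Lᵢ/10) = 1.281e+09.
Back to dB: 10·log₁₀ Σ = 91.1 dB.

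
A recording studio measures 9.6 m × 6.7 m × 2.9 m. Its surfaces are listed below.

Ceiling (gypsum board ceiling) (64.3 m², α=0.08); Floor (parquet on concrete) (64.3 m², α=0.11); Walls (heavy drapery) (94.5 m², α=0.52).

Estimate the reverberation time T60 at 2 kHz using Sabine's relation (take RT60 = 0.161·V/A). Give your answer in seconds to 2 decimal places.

A = Σ Sᵢαᵢ = 64.3×0.08 + 64.3×0.11 + 94.5×0.52 = 61.357 sabins.
Volume V = 9.6 × 6.7 × 2.9 = 186.528 m³.
Sabine: RT60 = 0.161 × 186.528 / 61.357 = 0.49 s.

0.49 seconds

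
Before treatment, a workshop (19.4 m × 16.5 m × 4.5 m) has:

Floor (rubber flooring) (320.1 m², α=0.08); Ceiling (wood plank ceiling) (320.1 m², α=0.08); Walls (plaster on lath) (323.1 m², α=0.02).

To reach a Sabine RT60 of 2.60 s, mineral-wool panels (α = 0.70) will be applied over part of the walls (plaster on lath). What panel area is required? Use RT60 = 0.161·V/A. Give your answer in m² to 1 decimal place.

46.4

Equivalent absorption area: A₁ = 320.1*0.08 + 320.1*0.08 + 323.1*0.02 = 57.678 m².
Required A₂ = 0.161·1440.45/2.60 = 89.197 sabins.
ΔA needed = 89.197 − 57.678 = 31.519 sabins.
Net gain per m²: Δα = 0.70 − 0.02 = 0.68.
Panel area = 31.519 / 0.68 = 46.4 m².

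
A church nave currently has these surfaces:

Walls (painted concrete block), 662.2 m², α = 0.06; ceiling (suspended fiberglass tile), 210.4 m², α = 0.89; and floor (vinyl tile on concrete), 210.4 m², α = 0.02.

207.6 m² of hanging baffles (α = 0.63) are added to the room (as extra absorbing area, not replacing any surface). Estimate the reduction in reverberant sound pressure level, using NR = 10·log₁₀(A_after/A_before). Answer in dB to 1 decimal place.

Summing Sᵢαᵢ: 39.732 + 187.256 + 4.208 → A_before = 231.196 sabins.
Added absorption = 207.6 × 0.63 = 130.788 sabins.
A_after = 231.196 + 130.788 = 361.984 sabins.
Reduction = 10 log₁₀(A_after/A_before) = 10 log₁₀(1.5657) = 1.9 dB.

1.9 dB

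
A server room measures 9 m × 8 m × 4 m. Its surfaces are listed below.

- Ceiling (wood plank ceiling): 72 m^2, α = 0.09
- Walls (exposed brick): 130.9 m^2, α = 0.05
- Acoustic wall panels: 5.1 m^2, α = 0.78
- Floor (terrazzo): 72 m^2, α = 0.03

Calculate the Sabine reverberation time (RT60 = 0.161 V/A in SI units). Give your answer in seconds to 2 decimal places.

Equivalent absorption area: A = 72*0.09 + 130.9*0.05 + 5.1*0.78 + 72*0.03 = 19.163 m^2.
Volume V = 9 × 8 × 4 = 288 m³.
T = 0.161 V/A = 0.161·288/19.163 = 2.42 s.

2.42 s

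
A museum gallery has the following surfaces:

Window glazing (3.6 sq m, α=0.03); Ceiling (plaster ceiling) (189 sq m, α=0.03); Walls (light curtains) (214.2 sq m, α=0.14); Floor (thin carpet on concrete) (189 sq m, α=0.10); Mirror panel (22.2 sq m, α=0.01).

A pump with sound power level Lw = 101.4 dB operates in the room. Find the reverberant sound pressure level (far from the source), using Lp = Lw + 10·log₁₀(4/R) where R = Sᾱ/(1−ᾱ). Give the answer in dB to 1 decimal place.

Σ(Sᵢαᵢ) = 3.6×0.03 + 189×0.03 + 214.2×0.14 + 189×0.10 + 22.2×0.01 = 54.888; total area S = 618.0 sq m.
ᾱ = 0.0888, so room constant R = A/(1−ᾱ) = 60.237 sq m.
Lp = Lw + 10 log₁₀(4/R) = 101.4 -11.78 = 89.6 dB.

89.6 dB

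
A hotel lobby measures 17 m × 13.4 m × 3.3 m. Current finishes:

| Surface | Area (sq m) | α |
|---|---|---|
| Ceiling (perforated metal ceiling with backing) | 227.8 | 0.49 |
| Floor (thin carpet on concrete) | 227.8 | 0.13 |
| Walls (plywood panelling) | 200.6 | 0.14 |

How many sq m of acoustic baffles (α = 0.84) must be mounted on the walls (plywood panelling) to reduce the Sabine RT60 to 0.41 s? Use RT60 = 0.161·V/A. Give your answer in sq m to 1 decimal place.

179.8

Summing Sᵢαᵢ: 111.622 + 29.614 + 28.084 → A₁ = 169.320 sabins.
Required A₂ = 0.161·751.74/0.41 = 295.195 sabins.
ΔA needed = 295.195 − 169.320 = 125.875 sabins.
Each sq m of panel replacing the walls (plywood panelling) adds (0.84 − 0.14) = 0.70 sabins.
Area = ΔA/Δα = 125.875/0.70 = 179.8 sq m.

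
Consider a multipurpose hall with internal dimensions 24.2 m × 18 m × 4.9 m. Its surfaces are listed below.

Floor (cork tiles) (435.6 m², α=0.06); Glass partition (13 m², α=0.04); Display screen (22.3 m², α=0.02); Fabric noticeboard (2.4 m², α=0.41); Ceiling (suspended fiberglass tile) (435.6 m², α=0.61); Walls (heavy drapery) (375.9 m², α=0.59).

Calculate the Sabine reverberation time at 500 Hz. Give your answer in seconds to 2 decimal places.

Summing Sᵢαᵢ: 26.136 + 0.520 + 0.446 + 0.984 + 265.716 + 221.781 → A = 515.583 sabins.
Volume V = 24.2 × 18 × 4.9 = 2134.44 m³.
Sabine: RT60 = 0.161 × 2134.44 / 515.583 = 0.67 s.

0.67 s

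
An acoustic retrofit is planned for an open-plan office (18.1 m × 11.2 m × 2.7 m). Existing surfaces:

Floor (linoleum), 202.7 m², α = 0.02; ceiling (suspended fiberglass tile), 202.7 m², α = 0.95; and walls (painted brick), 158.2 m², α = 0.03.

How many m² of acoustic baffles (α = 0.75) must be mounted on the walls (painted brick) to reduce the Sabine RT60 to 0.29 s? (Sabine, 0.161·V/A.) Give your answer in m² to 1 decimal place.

142.4

A₁ = Σ Sᵢαᵢ = 202.7*0.02 + 202.7*0.95 + 158.2*0.03 = 201.365 sabins.
Required A₂ = 0.161·547.344/0.29 = 303.870 sabins.
Absorption to add: 303.870 − 201.365 = 102.505 sabins.
Net gain per m²: Δα = 0.75 − 0.03 = 0.72.
Area = ΔA/Δα = 102.505/0.72 = 142.4 m².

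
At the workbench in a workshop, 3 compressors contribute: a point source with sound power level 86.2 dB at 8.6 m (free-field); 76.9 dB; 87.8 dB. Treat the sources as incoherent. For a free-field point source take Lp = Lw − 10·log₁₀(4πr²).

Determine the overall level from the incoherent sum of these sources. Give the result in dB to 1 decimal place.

88.1 dB

Source at 8.6 m: Lp = 86.2 − 10·log₁₀(4π·8.6²) = 86.2 − 10·log₁₀(929.409) = 56.5 dB.
Converting to relative power and adding: 10^(56.5/10) + 10^(76.9/10) + 10^(87.8/10) = 6.52e+08.
L_total = 10·log₁₀(6.52e+08) = 88.1 dB.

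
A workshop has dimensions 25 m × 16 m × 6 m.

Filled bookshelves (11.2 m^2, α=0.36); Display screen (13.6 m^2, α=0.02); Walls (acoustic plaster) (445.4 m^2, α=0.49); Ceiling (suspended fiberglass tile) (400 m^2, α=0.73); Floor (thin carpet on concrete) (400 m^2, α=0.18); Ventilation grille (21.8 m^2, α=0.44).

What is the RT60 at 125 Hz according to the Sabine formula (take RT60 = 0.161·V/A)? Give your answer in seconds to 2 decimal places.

0.65 s

A = Σ Sᵢαᵢ = 11.2*0.36 + 13.6*0.02 + 445.4*0.49 + 400*0.73 + 400*0.18 + 21.8*0.44 = 596.142 sabins.
V = 25·16·6 = 2400 m³.
RT60 = 0.161 · V / A = 0.161 × 2400 / 596.142 = 0.65 s.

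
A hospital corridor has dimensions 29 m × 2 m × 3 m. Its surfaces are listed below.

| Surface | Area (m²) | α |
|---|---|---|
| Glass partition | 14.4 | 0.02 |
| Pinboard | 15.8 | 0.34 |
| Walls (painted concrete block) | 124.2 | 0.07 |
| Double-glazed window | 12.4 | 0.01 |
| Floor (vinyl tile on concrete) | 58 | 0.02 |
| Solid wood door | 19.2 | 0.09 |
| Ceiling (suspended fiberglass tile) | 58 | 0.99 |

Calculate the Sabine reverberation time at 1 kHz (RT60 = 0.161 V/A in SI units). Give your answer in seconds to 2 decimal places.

0.37 sec

A = Σ Sᵢαᵢ = 14.4×0.02 + 15.8×0.34 + 124.2×0.07 + 12.4×0.01 + 58×0.02 + 19.2×0.09 + 58×0.99 = 74.786 sabins.
V = 29·2·3 = 174 m³.
Sabine: RT60 = 0.161 × 174 / 74.786 = 0.37 s.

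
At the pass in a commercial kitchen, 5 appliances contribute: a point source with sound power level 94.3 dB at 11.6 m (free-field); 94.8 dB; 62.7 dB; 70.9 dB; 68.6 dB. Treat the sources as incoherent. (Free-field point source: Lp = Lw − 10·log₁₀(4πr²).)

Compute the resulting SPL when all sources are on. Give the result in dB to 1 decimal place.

Source at 11.6 m: Lp = 94.3 − 10·log₁₀(4π·11.6²) = 94.3 − 10·log₁₀(1690.931) = 62.0 dB.
Converting to relative power and adding: 10^(62.0/10) + 10^(94.8/10) + 10^(62.7/10) + 10^(70.9/10) + 10^(68.6/10) = 3.043e+09.
L_total = 10·log₁₀(3.043e+09) = 94.8 dB.

94.8 dB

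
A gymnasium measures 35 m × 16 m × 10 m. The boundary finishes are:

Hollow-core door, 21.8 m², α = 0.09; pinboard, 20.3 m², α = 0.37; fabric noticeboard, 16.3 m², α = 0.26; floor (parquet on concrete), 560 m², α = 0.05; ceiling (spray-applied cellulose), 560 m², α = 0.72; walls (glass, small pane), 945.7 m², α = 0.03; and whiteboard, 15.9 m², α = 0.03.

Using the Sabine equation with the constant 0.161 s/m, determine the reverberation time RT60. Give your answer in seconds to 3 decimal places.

1.903 sec

Equivalent absorption area: A = 21.8×0.09 + 20.3×0.37 + 16.3×0.26 + 560×0.05 + 560×0.72 + 945.7×0.03 + 15.9×0.03 = 473.759 m².
V = 35·16·10 = 5600 m³.
T = 0.161 V/A = 0.161·5600/473.759 = 1.903 s.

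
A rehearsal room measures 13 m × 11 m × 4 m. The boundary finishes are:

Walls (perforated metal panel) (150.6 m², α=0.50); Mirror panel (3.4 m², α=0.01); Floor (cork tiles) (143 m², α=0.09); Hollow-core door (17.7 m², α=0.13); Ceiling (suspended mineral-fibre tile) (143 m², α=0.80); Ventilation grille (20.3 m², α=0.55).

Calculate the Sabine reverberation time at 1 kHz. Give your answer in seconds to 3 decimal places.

0.426 s

A = Σ Sᵢαᵢ = 150.6×0.50 + 3.4×0.01 + 143×0.09 + 17.7×0.13 + 143×0.80 + 20.3×0.55 = 216.070 sabins.
Room volume: 572 m³.
Sabine: RT60 = 0.161 × 572 / 216.070 = 0.426 s.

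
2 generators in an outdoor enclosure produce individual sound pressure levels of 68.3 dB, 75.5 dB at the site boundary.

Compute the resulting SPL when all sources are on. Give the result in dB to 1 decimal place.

Σ 10^(Lᵢ/10) = 4.224e+07.
Back to dB: 10·log₁₀ Σ = 76.3 dB.

76.3 dB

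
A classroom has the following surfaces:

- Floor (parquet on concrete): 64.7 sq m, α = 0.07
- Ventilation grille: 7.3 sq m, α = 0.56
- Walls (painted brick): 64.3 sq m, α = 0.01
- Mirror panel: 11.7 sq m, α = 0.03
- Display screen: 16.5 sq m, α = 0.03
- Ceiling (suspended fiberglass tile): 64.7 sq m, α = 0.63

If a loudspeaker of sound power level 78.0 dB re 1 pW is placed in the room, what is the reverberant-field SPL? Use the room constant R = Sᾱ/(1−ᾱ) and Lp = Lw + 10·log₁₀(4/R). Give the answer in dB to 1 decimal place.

Σ(Sᵢαᵢ) = 64.7×0.07 + 7.3×0.56 + 64.3×0.01 + 11.7×0.03 + 16.5×0.03 + 64.7×0.63 = 50.867; total area S = 229.2 sq m.
ᾱ = 50.867/229.2 = 0.2219; R = Sᾱ/(1−ᾱ) = 50.867/(1−0.2219) = 65.373 sq m.
Lp = 78.0 + 10·log₁₀(4/65.373) = 78.0 + (-12.13) = 65.9 dB.

65.9 dB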